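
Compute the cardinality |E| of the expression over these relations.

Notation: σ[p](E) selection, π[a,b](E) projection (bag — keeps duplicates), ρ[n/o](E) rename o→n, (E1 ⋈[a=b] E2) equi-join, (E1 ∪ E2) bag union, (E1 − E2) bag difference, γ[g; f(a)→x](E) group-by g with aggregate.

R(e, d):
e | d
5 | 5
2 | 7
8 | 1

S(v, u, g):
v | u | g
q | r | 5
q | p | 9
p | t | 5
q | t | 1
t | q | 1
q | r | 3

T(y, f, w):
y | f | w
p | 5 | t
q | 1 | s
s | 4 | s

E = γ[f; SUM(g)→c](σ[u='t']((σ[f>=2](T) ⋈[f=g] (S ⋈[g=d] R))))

Per-node cardinality:
  T → 3
  σ[f>=2](T) → 2
  S → 6
  R → 3
  (S ⋈[g=d] R) → 4
  (σ[f>=2](T) ⋈[f=g] (S ⋈[g=d] R)) → 2
  σ[u='t']((σ[f>=2](T) ⋈[f=g] (S ⋈[g=d] R))) → 1
  γ[f; SUM(g)→c](σ[u='t']((σ[f>=2](T) ⋈[f=g] (S ⋈[g=d] R)))) → 1

|E| = 1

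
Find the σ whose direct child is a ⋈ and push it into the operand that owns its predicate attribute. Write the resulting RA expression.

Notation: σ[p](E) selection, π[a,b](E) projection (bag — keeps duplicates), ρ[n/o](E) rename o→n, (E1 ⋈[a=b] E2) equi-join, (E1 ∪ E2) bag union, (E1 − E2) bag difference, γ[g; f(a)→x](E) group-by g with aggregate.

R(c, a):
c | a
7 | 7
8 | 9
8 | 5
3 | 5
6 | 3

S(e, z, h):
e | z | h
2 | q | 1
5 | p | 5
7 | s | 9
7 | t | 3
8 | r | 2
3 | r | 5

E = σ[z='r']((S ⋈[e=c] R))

σ filters on z, owned by the left side.
E' = (σ[z='r'](S) ⋈[e=c] R)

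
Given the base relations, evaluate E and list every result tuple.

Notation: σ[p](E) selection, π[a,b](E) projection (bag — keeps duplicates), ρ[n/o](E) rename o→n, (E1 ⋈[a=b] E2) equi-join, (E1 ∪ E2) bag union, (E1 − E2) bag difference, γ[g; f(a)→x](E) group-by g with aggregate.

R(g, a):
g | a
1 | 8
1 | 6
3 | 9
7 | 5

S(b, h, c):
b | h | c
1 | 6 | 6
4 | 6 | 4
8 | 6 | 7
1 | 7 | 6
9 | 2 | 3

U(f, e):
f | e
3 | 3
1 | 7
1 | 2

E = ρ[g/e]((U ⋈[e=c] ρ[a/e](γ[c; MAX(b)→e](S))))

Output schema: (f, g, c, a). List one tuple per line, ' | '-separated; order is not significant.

Subexpression sizes:
  U → 3
  S → 5
  γ[c; MAX(b)→e](S) → 4
  ρ[a/e](γ[c; MAX(b)→e](S)) → 4
  (U ⋈[e=c] ρ[a/e](γ[c; MAX(b)→e](S))) → 2
  ρ[g/e]((U ⋈[e=c] ρ[a/e](γ[c; MAX(b)→e](S)))) → 2

== RESULT ==
f | g | c | a
1 | 7 | 7 | 8
3 | 3 | 3 | 9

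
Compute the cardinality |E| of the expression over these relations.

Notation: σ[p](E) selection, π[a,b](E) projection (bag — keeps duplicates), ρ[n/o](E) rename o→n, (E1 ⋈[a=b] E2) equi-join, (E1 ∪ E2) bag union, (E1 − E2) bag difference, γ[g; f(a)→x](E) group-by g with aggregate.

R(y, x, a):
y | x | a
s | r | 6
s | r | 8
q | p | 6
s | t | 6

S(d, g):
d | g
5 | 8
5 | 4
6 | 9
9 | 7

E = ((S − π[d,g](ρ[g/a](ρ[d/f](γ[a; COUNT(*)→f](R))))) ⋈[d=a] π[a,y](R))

Stepwise |·|:
  S → 4
  R → 4
  γ[a; COUNT(*)→f](R) → 2
  ρ[d/f](γ[a; COUNT(*)→f](R)) → 2
  ρ[g/a](ρ[d/f](γ[a; COUNT(*)→f](R))) → 2
  π[d,g](ρ[g/a](ρ[d/f](γ[a; COUNT(*)→f](R)))) → 2
  (S − π[d,g](ρ[g/a](ρ[d/f](γ[a; COUNT(*)→f](R))))) → 4
  R → 4
  π[a,y](R) → 4
  ((S − π[d,g](ρ[g/a](ρ[d/f](γ[a; COUNT(*)→f](R))))) ⋈[d=a] π[a,y](R)) → 3

|E| = 3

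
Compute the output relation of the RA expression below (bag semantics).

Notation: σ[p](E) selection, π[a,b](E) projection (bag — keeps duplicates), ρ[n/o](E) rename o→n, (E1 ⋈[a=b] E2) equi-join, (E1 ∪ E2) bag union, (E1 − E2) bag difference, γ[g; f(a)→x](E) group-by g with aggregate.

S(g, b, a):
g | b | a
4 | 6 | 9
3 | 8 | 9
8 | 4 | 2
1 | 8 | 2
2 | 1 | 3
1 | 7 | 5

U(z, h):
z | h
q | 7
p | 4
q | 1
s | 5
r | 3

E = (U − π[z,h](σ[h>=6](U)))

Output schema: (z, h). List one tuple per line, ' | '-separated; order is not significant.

Per-node cardinality:
  U → 5
  U → 5
  σ[h>=6](U) → 1
  π[z,h](σ[h>=6](U)) → 1
  (U − π[z,h](σ[h>=6](U))) → 4

== RESULT ==
z | h
p | 4
q | 1
r | 3
s | 5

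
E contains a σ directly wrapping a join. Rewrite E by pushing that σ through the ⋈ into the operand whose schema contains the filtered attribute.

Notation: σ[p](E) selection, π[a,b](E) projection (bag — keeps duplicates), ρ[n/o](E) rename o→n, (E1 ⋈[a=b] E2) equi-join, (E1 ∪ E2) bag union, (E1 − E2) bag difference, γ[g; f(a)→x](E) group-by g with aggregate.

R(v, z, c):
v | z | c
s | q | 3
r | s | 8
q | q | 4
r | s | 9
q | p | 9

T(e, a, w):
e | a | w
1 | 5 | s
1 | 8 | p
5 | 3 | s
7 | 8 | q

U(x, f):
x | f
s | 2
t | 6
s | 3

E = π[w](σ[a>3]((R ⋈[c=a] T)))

σ filters on a, owned by the right side.
E' = π[w]((R ⋈[c=a] σ[a>3](T)))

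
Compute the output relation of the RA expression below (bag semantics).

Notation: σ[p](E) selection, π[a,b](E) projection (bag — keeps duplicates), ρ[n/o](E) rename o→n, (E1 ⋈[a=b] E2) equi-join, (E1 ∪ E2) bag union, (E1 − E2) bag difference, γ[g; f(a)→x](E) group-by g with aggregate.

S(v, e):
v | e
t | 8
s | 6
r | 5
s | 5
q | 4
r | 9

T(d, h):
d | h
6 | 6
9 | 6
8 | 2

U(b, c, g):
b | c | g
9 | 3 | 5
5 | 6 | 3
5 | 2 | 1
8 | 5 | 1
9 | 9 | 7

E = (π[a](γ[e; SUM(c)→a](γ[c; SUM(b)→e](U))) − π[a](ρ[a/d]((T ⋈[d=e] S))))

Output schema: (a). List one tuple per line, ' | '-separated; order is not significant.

Subexpression sizes:
  U → 5
  γ[c; SUM(b)→e](U) → 5
  γ[e; SUM(c)→a](γ[c; SUM(b)→e](U)) → 3
  π[a](γ[e; SUM(c)→a](γ[c; SUM(b)→e](U))) → 3
  T → 3
  S → 6
  (T ⋈[d=e] S) → 3
  ρ[a/d]((T ⋈[d=e] S)) → 3
  π[a](ρ[a/d]((T ⋈[d=e] S))) → 3
  (π[a](γ[e; SUM(c)→a](γ[c; SUM(b)→e](U))) − π[a](ρ[a/d]((T ⋈[d=e] S)))) → 2

== RESULT ==
a
5
12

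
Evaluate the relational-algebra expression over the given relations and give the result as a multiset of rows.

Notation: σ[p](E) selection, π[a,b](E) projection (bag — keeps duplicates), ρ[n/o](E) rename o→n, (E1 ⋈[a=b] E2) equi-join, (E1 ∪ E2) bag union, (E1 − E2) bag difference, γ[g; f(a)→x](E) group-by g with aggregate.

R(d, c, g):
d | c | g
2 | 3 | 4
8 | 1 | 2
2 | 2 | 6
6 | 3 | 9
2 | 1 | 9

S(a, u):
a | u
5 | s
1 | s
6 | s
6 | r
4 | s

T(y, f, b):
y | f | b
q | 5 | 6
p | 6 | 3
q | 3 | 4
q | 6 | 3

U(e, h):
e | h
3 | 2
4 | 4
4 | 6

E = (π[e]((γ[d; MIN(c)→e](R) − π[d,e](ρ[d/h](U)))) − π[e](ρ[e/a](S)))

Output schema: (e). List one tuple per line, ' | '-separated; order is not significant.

Row counts bottom-up:
  R → 5
  γ[d; MIN(c)→e](R) → 3
  U → 3
  ρ[d/h](U) → 3
  π[d,e](ρ[d/h](U)) → 3
  (γ[d; MIN(c)→e](R) − π[d,e](ρ[d/h](U))) → 3
  π[e]((γ[d; MIN(c)→e](R) − π[d,e](ρ[d/h](U)))) → 3
  S → 5
  ρ[e/a](S) → 5
  π[e](ρ[e/a](S)) → 5
  (π[e]((γ[d; MIN(c)→e](R) − π[d,e](ρ[d/h](U)))) − π[e](ρ[e/a](S))) → 2

== RESULT ==
e
1
3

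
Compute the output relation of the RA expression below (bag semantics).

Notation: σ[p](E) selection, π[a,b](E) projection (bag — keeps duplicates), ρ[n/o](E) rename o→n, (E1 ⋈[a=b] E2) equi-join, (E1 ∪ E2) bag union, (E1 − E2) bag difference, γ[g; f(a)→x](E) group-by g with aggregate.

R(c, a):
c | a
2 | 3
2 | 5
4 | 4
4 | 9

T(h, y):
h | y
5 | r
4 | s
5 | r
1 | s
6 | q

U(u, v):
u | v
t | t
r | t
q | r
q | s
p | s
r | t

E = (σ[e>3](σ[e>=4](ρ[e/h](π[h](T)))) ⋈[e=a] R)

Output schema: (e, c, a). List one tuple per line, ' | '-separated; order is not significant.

Stepwise |·|:
  T → 5
  π[h](T) → 5
  ρ[e/h](π[h](T)) → 5
  σ[e>=4](ρ[e/h](π[h](T))) → 4
  σ[e>3](σ[e>=4](ρ[e/h](π[h](T)))) → 4
  R → 4
  (σ[e>3](σ[e>=4](ρ[e/h](π[h](T)))) ⋈[e=a] R) → 3

== RESULT ==
e | c | a
4 | 4 | 4
5 | 2 | 5
5 | 2 | 5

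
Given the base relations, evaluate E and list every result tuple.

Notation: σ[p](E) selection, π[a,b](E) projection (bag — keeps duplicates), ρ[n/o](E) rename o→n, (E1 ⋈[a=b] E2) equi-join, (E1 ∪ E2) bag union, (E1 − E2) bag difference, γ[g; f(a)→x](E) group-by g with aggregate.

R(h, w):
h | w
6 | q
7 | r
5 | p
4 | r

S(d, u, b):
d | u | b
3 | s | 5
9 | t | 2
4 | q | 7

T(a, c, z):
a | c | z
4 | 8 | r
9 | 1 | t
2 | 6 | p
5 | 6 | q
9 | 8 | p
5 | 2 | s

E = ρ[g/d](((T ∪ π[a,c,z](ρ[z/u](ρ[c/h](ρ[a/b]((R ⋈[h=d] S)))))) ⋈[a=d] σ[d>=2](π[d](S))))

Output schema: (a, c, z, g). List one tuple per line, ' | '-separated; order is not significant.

Row counts bottom-up:
  T → 6
  R → 4
  S → 3
  (R ⋈[h=d] S) → 1
  ρ[a/b]((R ⋈[h=d] S)) → 1
  ρ[c/h](ρ[a/b]((R ⋈[h=d] S))) → 1
  ρ[z/u](ρ[c/h](ρ[a/b]((R ⋈[h=d] S)))) → 1
  π[a,c,z](ρ[z/u](ρ[c/h](ρ[a/b]((R ⋈[h=d] S))))) → 1
  (T ∪ π[a,c,z](ρ[z/u](ρ[c/h](ρ[a/b]((R ⋈[h=d] S)))))) → 7
  S → 3
  π[d](S) → 3
  σ[d>=2](π[d](S)) → 3
  ((T ∪ π[a,c,z](ρ[z/u](ρ[c/h](ρ[a/b]((R ⋈[h=d] S)))))) ⋈[a=d] σ[d>=2](π[d](S))) → 3
  ρ[g/d](((T ∪ π[a,c,z](ρ[z/u](ρ[c/h](ρ[a/b]((R ⋈[h=d] S)))))) ⋈[a=d] σ[d>=2](π[d](S)))) → 3

== RESULT ==
a | c | z | g
4 | 8 | r | 4
9 | 1 | t | 9
9 | 8 | p | 9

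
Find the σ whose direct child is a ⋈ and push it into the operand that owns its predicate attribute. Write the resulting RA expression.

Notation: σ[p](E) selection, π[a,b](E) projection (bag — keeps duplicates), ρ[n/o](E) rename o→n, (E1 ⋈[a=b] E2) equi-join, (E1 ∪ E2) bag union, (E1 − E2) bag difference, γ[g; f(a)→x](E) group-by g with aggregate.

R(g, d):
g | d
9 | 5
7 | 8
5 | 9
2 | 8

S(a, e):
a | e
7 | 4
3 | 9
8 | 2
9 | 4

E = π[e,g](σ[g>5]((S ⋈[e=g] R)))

σ filters on g, owned by the right side.
E' = π[e,g]((S ⋈[e=g] σ[g>5](R)))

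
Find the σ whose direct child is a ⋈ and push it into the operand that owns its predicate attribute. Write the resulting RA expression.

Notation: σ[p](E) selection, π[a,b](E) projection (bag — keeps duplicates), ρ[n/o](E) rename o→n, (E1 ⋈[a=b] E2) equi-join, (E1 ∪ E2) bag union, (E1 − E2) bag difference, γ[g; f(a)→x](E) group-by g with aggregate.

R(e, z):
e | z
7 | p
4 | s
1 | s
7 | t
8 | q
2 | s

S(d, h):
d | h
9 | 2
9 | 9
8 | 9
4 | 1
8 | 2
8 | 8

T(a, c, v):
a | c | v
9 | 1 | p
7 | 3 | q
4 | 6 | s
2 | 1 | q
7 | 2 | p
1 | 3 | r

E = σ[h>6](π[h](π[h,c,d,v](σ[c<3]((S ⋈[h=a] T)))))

σ filters on c, owned by the right side.
E' = σ[h>6](π[h](π[h,c,d,v]((S ⋈[h=a] σ[c<3](T)))))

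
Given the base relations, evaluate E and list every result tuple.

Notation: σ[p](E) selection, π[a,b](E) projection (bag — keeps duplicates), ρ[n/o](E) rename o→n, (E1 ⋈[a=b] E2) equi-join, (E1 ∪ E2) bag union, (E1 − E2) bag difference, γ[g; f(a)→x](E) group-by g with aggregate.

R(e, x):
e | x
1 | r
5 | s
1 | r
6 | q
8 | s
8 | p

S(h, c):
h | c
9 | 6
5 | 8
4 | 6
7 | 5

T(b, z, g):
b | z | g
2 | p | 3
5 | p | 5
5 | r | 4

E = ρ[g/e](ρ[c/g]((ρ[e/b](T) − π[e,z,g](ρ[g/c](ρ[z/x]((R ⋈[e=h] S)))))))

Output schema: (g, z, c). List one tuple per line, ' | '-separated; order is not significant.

Row counts bottom-up:
  T → 3
  ρ[e/b](T) → 3
  R → 6
  S → 4
  (R ⋈[e=h] S) → 1
  ρ[z/x]((R ⋈[e=h] S)) → 1
  ρ[g/c](ρ[z/x]((R ⋈[e=h] S))) → 1
  π[e,z,g](ρ[g/c](ρ[z/x]((R ⋈[e=h] S)))) → 1
  (ρ[e/b](T) − π[e,z,g](ρ[g/c](ρ[z/x]((R ⋈[e=h] S))))) → 3
  ρ[c/g]((ρ[e/b](T) − π[e,z,g](ρ[g/c](ρ[z/x]((R ⋈[e=h] S)))))) → 3
  ρ[g/e](ρ[c/g]((ρ[e/b](T) − π[e,z,g](ρ[g/c](ρ[z/x]((R ⋈[e=h] S))))))) → 3

== RESULT ==
g | z | c
2 | p | 3
5 | p | 5
5 | r | 4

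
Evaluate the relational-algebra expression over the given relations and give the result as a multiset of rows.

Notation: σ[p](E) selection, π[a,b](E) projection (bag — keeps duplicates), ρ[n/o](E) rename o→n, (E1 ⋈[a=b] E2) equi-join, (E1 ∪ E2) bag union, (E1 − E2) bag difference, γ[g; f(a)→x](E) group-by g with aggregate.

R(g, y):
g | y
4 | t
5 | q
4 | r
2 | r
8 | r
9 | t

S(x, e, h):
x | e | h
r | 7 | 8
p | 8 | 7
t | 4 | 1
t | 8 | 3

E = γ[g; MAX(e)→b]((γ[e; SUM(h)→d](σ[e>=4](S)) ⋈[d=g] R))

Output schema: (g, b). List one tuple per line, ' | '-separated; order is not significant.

Row counts bottom-up:
  S → 4
  σ[e>=4](S) → 4
  γ[e; SUM(h)→d](σ[e>=4](S)) → 3
  R → 6
  (γ[e; SUM(h)→d](σ[e>=4](S)) ⋈[d=g] R) → 1
  γ[g; MAX(e)→b]((γ[e; SUM(h)→d](σ[e>=4](S)) ⋈[d=g] R)) → 1

== RESULT ==
g | b
8 | 7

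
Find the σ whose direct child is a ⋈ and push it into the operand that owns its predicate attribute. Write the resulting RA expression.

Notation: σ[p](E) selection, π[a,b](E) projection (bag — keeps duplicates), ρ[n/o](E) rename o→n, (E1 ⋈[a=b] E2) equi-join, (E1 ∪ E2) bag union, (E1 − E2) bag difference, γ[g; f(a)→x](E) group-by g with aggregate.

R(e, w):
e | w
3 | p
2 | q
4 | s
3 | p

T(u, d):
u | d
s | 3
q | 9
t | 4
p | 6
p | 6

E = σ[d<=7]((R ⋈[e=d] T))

σ filters on d, owned by the right side.
E' = (R ⋈[e=d] σ[d<=7](T))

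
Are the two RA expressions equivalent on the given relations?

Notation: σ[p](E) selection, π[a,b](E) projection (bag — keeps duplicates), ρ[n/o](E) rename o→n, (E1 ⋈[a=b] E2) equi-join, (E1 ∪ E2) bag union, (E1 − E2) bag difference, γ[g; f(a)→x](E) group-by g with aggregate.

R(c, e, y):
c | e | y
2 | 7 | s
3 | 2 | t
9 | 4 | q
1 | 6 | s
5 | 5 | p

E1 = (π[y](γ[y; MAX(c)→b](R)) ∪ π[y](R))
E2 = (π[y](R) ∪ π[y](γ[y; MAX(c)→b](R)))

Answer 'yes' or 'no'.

E1 subexpression sizes:
  R → 5
  γ[y; MAX(c)→b](R) → 4
  π[y](γ[y; MAX(c)→b](R)) → 4
  R → 5
  π[y](R) → 5
  (π[y](γ[y; MAX(c)→b](R)) ∪ π[y](R)) → 9
E2 subexpression sizes:
  R → 5
  π[y](R) → 5
  R → 5
  γ[y; MAX(c)→b](R) → 4
  π[y](γ[y; MAX(c)→b](R)) → 4
  (π[y](R) ∪ π[y](γ[y; MAX(c)→b](R))) → 9

E1 and E2 produce the same multiset:
y
p
p
q
q
s
s
s
t
t

yes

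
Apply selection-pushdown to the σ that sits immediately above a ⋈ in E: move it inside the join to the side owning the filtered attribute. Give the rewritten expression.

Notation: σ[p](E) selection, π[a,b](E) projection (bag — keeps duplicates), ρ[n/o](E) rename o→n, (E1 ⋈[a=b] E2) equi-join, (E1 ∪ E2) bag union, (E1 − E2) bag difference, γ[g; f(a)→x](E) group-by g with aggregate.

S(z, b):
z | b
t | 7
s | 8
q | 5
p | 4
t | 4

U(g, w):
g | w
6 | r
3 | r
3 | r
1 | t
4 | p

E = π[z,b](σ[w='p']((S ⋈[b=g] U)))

σ filters on w, owned by the right side.
E' = π[z,b]((S ⋈[b=g] σ[w='p'](U)))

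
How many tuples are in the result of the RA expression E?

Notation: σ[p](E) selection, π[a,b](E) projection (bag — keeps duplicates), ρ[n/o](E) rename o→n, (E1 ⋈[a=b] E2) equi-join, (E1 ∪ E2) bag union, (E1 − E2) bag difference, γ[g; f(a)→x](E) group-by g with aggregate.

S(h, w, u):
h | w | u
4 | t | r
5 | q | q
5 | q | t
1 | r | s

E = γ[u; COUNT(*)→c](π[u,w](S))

Subexpression sizes:
  S → 4
  π[u,w](S) → 4
  γ[u; COUNT(*)→c](π[u,w](S)) → 4

|E| = 4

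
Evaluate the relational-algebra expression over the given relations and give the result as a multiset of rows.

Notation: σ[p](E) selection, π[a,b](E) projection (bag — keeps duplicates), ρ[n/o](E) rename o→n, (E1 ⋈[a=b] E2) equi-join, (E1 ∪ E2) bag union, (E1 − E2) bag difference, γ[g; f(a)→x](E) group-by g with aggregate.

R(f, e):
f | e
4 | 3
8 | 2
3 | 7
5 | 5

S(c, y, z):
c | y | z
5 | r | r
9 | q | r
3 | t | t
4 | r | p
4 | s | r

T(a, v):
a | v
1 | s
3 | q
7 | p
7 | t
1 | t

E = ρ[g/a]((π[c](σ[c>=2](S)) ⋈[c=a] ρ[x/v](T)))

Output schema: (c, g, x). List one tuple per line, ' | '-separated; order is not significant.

Stepwise |·|:
  S → 5
  σ[c>=2](S) → 5
  π[c](σ[c>=2](S)) → 5
  T → 5
  ρ[x/v](T) → 5
  (π[c](σ[c>=2](S)) ⋈[c=a] ρ[x/v](T)) → 1
  ρ[g/a]((π[c](σ[c>=2](S)) ⋈[c=a] ρ[x/v](T))) → 1

== RESULT ==
c | g | x
3 | 3 | q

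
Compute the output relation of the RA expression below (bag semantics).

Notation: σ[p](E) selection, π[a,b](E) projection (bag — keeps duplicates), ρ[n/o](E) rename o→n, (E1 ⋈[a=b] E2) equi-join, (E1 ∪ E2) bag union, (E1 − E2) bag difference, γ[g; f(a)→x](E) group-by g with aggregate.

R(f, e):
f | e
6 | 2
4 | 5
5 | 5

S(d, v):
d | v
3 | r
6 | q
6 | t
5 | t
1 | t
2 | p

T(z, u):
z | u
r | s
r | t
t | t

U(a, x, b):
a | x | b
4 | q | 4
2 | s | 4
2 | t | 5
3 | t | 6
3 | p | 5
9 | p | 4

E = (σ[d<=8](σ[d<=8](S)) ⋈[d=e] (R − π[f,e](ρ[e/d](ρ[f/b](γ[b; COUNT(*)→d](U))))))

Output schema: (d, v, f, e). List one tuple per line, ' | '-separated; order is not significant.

Stepwise |·|:
  S → 6
  σ[d<=8](S) → 6
  σ[d<=8](σ[d<=8](S)) → 6
  R → 3
  U → 6
  γ[b; COUNT(*)→d](U) → 3
  ρ[f/b](γ[b; COUNT(*)→d](U)) → 3
  ρ[e/d](ρ[f/b](γ[b; COUNT(*)→d](U))) → 3
  π[f,e](ρ[e/d](ρ[f/b](γ[b; COUNT(*)→d](U)))) → 3
  (R − π[f,e](ρ[e/d](ρ[f/b](γ[b; COUNT(*)→d](U))))) → 3
  (σ[d<=8](σ[d<=8](S)) ⋈[d=e] (R − π[f,e](ρ[e/d](ρ[f/b](γ[b; COUNT(*)→d](U)))))) → 3

== RESULT ==
d | v | f | e
2 | p | 6 | 2
5 | t | 4 | 5
5 | t | 5 | 5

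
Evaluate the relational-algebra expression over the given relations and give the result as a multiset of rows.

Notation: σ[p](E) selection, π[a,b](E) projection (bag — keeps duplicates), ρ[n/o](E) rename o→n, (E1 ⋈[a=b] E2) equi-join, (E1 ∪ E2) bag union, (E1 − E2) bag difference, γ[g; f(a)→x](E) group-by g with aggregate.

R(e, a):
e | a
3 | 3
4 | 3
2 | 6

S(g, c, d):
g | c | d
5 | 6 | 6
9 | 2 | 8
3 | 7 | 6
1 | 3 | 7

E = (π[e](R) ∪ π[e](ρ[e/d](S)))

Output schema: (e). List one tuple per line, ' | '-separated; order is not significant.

Row counts bottom-up:
  R → 3
  π[e](R) → 3
  S → 4
  ρ[e/d](S) → 4
  π[e](ρ[e/d](S)) → 4
  (π[e](R) ∪ π[e](ρ[e/d](S))) → 7

== RESULT ==
e
2
3
4
6
6
7
8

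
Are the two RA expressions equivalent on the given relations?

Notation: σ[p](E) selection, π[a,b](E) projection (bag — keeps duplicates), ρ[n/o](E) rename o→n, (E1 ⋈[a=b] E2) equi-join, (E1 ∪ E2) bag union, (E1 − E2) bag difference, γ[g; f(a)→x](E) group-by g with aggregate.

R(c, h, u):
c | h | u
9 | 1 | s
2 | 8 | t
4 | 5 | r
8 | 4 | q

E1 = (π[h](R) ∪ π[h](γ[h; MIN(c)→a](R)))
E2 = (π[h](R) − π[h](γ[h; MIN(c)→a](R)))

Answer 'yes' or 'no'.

E1 subexpression sizes:
  R → 4
  π[h](R) → 4
  R → 4
  γ[h; MIN(c)→a](R) → 4
  π[h](γ[h; MIN(c)→a](R)) → 4
  (π[h](R) ∪ π[h](γ[h; MIN(c)→a](R))) → 8
E2 subexpression sizes:
  R → 4
  π[h](R) → 4
  R → 4
  γ[h; MIN(c)→a](R) → 4
  π[h](γ[h; MIN(c)→a](R)) → 4
  (π[h](R) − π[h](γ[h; MIN(c)→a](R))) → 0

E1 result:
h
1
1
4
4
5
5
8
8
E2 result:
h
(0 rows)
Witness: (1,) appears 2× in E1 but 0× in E2.

no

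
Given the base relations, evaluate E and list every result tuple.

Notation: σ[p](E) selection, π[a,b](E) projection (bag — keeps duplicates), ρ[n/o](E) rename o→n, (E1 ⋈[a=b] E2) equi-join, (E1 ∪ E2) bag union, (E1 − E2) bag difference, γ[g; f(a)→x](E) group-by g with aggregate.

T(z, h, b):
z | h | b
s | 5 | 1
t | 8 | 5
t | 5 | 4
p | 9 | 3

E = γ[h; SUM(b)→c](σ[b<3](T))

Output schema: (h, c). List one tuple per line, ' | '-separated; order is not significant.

Row counts bottom-up:
  T → 4
  σ[b<3](T) → 1
  γ[h; SUM(b)→c](σ[b<3](T)) → 1

== RESULT ==
h | c
5 | 1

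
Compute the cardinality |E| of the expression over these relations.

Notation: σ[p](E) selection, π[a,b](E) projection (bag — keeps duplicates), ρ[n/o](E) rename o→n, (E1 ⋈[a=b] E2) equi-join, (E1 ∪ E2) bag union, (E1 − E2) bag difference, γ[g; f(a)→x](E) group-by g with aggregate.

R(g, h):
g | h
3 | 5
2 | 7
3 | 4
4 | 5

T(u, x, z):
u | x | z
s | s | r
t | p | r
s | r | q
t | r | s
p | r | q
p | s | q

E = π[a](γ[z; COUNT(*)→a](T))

Per-node cardinality:
  T → 6
  γ[z; COUNT(*)→a](T) → 3
  π[a](γ[z; COUNT(*)→a](T)) → 3

|E| = 3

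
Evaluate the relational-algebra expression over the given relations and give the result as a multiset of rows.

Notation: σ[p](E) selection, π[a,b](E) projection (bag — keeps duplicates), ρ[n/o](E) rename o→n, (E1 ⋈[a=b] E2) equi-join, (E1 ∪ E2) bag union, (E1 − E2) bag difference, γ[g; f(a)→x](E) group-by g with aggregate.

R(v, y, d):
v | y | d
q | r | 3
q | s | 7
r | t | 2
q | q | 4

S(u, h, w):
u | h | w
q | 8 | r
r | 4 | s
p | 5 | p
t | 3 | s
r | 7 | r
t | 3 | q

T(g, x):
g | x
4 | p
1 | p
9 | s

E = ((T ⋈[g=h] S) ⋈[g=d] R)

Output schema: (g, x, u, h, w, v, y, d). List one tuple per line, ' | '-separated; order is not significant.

Row counts bottom-up:
  T → 3
  S → 6
  (T ⋈[g=h] S) → 1
  R → 4
  ((T ⋈[g=h] S) ⋈[g=d] R) → 1

== RESULT ==
g | x | u | h | w | v | y | d
4 | p | r | 4 | s | q | q | 4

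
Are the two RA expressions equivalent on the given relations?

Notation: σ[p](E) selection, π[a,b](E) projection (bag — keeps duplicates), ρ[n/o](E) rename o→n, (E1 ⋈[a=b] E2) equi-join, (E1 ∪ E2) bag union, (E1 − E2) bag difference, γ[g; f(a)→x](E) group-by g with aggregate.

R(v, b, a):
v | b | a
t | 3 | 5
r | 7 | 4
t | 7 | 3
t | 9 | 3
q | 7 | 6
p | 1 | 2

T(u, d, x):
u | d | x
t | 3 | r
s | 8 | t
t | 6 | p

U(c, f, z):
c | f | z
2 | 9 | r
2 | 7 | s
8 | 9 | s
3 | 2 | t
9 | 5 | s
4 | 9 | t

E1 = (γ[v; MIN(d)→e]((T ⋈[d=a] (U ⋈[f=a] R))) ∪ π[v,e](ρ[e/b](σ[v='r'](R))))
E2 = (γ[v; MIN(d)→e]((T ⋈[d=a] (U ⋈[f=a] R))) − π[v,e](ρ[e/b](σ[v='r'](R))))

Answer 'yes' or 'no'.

E1 subexpression sizes:
  T → 3
  U → 6
  R → 6
  (U ⋈[f=a] R) → 2
  (T ⋈[d=a] (U ⋈[f=a] R)) → 0
  γ[v; MIN(d)→e]((T ⋈[d=a] (U ⋈[f=a] R))) → 0
  R → 6
  σ[v='r'](R) → 1
  ρ[e/b](σ[v='r'](R)) → 1
  π[v,e](ρ[e/b](σ[v='r'](R))) → 1
  (γ[v; MIN(d)→e]((T ⋈[d=a] (U ⋈[f=a] R))) ∪ π[v,e](ρ[e/b](σ[v='r'](R)))) → 1
E2 subexpression sizes:
  T → 3
  U → 6
  R → 6
  (U ⋈[f=a] R) → 2
  (T ⋈[d=a] (U ⋈[f=a] R)) → 0
  γ[v; MIN(d)→e]((T ⋈[d=a] (U ⋈[f=a] R))) → 0
  R → 6
  σ[v='r'](R) → 1
  ρ[e/b](σ[v='r'](R)) → 1
  π[v,e](ρ[e/b](σ[v='r'](R))) → 1
  (γ[v; MIN(d)→e]((T ⋈[d=a] (U ⋈[f=a] R))) − π[v,e](ρ[e/b](σ[v='r'](R)))) → 0

E1 result:
v | e
r | 7
E2 result:
v | e
(0 rows)
Witness: ('r', 7) appears 1× in E1 but 0× in E2.

no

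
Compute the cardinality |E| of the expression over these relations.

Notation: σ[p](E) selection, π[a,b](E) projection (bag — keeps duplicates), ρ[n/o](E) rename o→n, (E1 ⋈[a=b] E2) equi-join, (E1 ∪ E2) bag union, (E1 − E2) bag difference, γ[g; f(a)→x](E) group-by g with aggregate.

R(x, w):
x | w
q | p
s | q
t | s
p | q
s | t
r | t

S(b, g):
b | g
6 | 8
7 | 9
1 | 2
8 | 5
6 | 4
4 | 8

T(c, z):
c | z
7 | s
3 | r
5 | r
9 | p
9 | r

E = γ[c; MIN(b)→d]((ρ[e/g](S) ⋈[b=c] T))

Stepwise |·|:
  S → 6
  ρ[e/g](S) → 6
  T → 5
  (ρ[e/g](S) ⋈[b=c] T) → 1
  γ[c; MIN(b)→d]((ρ[e/g](S) ⋈[b=c] T)) → 1

|E| = 1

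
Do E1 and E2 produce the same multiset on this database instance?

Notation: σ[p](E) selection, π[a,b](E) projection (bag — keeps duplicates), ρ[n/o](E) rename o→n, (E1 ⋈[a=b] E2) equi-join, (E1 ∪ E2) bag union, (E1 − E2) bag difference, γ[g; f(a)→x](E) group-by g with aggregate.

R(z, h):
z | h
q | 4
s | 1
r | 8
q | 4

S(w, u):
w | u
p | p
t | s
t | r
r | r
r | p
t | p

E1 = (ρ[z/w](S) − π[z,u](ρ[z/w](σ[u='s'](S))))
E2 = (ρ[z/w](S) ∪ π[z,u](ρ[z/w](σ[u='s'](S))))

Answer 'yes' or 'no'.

E1 per-node cardinality:
  S → 6
  ρ[z/w](S) → 6
  S → 6
  σ[u='s'](S) → 1
  ρ[z/w](σ[u='s'](S)) → 1
  π[z,u](ρ[z/w](σ[u='s'](S))) → 1
  (ρ[z/w](S) − π[z,u](ρ[z/w](σ[u='s'](S)))) → 5
E2 per-node cardinality:
  S → 6
  ρ[z/w](S) → 6
  S → 6
  σ[u='s'](S) → 1
  ρ[z/w](σ[u='s'](S)) → 1
  π[z,u](ρ[z/w](σ[u='s'](S))) → 1
  (ρ[z/w](S) ∪ π[z,u](ρ[z/w](σ[u='s'](S)))) → 7

E1 result:
z | u
p | p
r | p
r | r
t | p
t | r
E2 result:
z | u
p | p
r | p
r | r
t | p
t | r
t | s
t | s
Witness: ('t', 's') appears 0× in E1 but 2× in E2.

no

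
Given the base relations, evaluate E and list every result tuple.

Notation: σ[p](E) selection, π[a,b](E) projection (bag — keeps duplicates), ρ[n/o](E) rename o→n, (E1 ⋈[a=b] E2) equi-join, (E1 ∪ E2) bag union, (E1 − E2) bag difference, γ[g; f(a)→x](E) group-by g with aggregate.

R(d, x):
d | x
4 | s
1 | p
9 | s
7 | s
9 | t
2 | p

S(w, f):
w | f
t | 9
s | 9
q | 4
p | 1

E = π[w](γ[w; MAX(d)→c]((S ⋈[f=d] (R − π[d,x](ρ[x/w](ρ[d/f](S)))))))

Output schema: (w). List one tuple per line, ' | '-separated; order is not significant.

Per-node cardinality:
  S → 4
  R → 6
  S → 4
  ρ[d/f](S) → 4
  ρ[x/w](ρ[d/f](S)) → 4
  π[d,x](ρ[x/w](ρ[d/f](S))) → 4
  (R − π[d,x](ρ[x/w](ρ[d/f](S)))) → 3
  (S ⋈[f=d] (R − π[d,x](ρ[x/w](ρ[d/f](S))))) → 1
  γ[w; MAX(d)→c]((S ⋈[f=d] (R − π[d,x](ρ[x/w](ρ[d/f](S)))))) → 1
  π[w](γ[w; MAX(d)→c]((S ⋈[f=d] (R − π[d,x](ρ[x/w](ρ[d/f](S))))))) → 1

== RESULT ==
w
q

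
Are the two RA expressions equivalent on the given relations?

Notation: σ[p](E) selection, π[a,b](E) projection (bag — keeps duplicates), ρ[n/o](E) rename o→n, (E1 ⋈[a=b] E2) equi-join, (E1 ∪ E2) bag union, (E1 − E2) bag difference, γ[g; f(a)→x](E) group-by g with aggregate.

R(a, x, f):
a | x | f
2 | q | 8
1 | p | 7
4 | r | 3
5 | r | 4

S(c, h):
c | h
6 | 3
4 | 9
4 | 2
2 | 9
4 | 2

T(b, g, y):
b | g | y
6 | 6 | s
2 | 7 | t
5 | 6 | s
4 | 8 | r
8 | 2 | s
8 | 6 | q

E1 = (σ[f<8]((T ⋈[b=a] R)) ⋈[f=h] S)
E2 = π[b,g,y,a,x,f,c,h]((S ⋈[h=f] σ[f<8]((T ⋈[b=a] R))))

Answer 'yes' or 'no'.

E1 per-node cardinality:
  T → 6
  R → 4
  (T ⋈[b=a] R) → 3
  σ[f<8]((T ⋈[b=a] R)) → 2
  S → 5
  (σ[f<8]((T ⋈[b=a] R)) ⋈[f=h] S) → 1
E2 per-node cardinality:
  S → 5
  T → 6
  R → 4
  (T ⋈[b=a] R) → 3
  σ[f<8]((T ⋈[b=a] R)) → 2
  (S ⋈[h=f] σ[f<8]((T ⋈[b=a] R))) → 1
  π[b,g,y,a,x,f,c,h]((S ⋈[h=f] σ[f<8]((T ⋈[b=a] R)))) → 1

E1 and E2 produce the same multiset:
b | g | y | a | x | f | c | h
4 | 8 | r | 4 | r | 3 | 6 | 3

yes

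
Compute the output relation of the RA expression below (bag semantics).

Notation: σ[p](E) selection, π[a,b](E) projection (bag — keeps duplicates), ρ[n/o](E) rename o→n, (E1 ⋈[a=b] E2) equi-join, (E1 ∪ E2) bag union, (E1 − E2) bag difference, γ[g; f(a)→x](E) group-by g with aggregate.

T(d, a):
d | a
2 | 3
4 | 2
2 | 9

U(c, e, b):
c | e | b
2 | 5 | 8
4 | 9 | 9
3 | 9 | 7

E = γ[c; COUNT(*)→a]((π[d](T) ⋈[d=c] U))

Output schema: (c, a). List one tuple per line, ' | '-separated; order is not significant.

Subexpression sizes:
  T → 3
  π[d](T) → 3
  U → 3
  (π[d](T) ⋈[d=c] U) → 3
  γ[c; COUNT(*)→a]((π[d](T) ⋈[d=c] U)) → 2

== RESULT ==
c | a
2 | 2
4 | 1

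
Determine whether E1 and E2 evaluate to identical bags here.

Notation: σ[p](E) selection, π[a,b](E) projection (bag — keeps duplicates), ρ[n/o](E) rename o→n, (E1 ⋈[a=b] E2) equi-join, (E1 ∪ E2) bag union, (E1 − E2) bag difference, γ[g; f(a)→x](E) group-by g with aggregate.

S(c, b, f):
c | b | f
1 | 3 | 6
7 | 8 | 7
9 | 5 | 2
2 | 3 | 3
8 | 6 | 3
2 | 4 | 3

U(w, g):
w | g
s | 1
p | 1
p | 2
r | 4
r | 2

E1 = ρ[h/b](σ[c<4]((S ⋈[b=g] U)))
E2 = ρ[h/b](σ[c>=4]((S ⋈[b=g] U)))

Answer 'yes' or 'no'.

E1 stepwise |·|:
  S → 6
  U → 5
  (S ⋈[b=g] U) → 1
  σ[c<4]((S ⋈[b=g] U)) → 1
  ρ[h/b](σ[c<4]((S ⋈[b=g] U))) → 1
E2 stepwise |·|:
  S → 6
  U → 5
  (S ⋈[b=g] U) → 1
  σ[c>=4]((S ⋈[b=g] U)) → 0
  ρ[h/b](σ[c>=4]((S ⋈[b=g] U))) → 0

E1 result:
c | h | f | w | g
2 | 4 | 3 | r | 4
E2 result:
c | h | f | w | g
(0 rows)
Witness: (2, 4, 3, 'r', 4) appears 1× in E1 but 0× in E2.

no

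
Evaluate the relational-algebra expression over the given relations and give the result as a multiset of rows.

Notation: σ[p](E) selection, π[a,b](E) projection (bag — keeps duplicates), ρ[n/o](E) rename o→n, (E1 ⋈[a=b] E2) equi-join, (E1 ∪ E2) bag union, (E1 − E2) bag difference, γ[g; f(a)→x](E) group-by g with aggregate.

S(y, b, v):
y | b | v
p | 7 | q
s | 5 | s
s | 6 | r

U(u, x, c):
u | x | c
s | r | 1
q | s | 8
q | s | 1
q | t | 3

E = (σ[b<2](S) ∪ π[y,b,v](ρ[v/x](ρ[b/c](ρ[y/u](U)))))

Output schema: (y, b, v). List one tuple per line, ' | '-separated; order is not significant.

Row counts bottom-up:
  S → 3
  σ[b<2](S) → 0
  U → 4
  ρ[y/u](U) → 4
  ρ[b/c](ρ[y/u](U)) → 4
  ρ[v/x](ρ[b/c](ρ[y/u](U))) → 4
  π[y,b,v](ρ[v/x](ρ[b/c](ρ[y/u](U)))) → 4
  (σ[b<2](S) ∪ π[y,b,v](ρ[v/x](ρ[b/c](ρ[y/u](U))))) → 4

== RESULT ==
y | b | v
q | 1 | s
q | 3 | t
q | 8 | s
s | 1 | r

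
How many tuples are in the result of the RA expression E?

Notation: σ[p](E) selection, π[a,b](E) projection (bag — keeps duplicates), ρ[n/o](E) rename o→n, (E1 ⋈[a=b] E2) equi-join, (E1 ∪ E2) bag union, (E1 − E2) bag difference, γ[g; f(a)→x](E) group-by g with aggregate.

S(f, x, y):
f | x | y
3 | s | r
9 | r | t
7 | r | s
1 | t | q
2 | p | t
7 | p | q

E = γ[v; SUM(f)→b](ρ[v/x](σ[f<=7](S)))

Per-node cardinality:
  S → 6
  σ[f<=7](S) → 5
  ρ[v/x](σ[f<=7](S)) → 5
  γ[v; SUM(f)→b](ρ[v/x](σ[f<=7](S))) → 4

|E| = 4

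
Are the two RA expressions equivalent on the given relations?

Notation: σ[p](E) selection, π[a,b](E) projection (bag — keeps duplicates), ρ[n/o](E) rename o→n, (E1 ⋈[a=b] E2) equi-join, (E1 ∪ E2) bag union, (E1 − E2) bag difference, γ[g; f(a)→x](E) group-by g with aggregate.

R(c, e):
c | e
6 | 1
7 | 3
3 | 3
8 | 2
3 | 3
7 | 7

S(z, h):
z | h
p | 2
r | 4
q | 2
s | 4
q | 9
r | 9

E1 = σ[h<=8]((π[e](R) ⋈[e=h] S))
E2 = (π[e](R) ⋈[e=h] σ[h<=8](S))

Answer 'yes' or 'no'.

E1 row counts bottom-up:
  R → 6
  π[e](R) → 6
  S → 6
  (π[e](R) ⋈[e=h] S) → 2
  σ[h<=8]((π[e](R) ⋈[e=h] S)) → 2
E2 row counts bottom-up:
  R → 6
  π[e](R) → 6
  S → 6
  σ[h<=8](S) → 4
  (π[e](R) ⋈[e=h] σ[h<=8](S)) → 2

E1 and E2 produce the same multiset:
e | z | h
2 | p | 2
2 | q | 2

yes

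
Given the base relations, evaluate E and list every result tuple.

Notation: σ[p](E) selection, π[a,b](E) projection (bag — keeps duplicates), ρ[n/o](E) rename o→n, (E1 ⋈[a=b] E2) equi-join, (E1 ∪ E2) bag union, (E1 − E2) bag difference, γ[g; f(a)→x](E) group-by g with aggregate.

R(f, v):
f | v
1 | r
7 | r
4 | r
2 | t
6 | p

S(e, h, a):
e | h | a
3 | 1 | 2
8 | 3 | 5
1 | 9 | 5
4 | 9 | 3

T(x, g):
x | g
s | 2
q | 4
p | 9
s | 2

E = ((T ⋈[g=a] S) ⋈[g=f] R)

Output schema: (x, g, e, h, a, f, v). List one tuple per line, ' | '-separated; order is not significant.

Stepwise |·|:
  T → 4
  S → 4
  (T ⋈[g=a] S) → 2
  R → 5
  ((T ⋈[g=a] S) ⋈[g=f] R) → 2

== RESULT ==
x | g | e | h | a | f | v
s | 2 | 3 | 1 | 2 | 2 | t
s | 2 | 3 | 1 | 2 | 2 | t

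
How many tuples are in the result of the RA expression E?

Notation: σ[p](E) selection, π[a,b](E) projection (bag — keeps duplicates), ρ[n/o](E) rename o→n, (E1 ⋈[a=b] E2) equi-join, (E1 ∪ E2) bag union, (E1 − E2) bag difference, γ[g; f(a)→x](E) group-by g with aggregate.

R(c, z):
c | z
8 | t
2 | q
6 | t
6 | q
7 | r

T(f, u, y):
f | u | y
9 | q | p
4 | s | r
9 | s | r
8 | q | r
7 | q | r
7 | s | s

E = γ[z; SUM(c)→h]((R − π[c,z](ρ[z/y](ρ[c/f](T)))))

Stepwise |·|:
  R → 5
  T → 6
  ρ[c/f](T) → 6
  ρ[z/y](ρ[c/f](T)) → 6
  π[c,z](ρ[z/y](ρ[c/f](T))) → 6
  (R − π[c,z](ρ[z/y](ρ[c/f](T)))) → 4
  γ[z; SUM(c)→h]((R − π[c,z](ρ[z/y](ρ[c/f](T))))) → 2

|E| = 2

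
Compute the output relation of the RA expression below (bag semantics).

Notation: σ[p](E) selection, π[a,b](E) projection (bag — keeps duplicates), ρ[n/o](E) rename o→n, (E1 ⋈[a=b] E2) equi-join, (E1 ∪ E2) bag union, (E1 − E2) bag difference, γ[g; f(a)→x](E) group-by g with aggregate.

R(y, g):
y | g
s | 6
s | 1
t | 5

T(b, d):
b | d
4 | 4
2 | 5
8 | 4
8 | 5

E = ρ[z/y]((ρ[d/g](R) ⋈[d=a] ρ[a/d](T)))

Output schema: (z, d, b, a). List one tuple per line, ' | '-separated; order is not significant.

Stepwise |·|:
  R → 3
  ρ[d/g](R) → 3
  T → 4
  ρ[a/d](T) → 4
  (ρ[d/g](R) ⋈[d=a] ρ[a/d](T)) → 2
  ρ[z/y]((ρ[d/g](R) ⋈[d=a] ρ[a/d](T))) → 2

== RESULT ==
z | d | b | a
t | 5 | 2 | 5
t | 5 | 8 | 5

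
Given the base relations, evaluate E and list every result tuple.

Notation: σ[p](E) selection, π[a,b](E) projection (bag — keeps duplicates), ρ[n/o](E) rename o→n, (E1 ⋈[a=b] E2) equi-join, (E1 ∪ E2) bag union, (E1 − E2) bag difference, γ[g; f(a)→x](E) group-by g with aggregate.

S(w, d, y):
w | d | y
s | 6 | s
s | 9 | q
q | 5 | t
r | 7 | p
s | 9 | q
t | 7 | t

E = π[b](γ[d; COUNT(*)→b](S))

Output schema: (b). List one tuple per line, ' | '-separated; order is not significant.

Per-node cardinality:
  S → 6
  γ[d; COUNT(*)→b](S) → 4
  π[b](γ[d; COUNT(*)→b](S)) → 4

== RESULT ==
b
1
1
2
2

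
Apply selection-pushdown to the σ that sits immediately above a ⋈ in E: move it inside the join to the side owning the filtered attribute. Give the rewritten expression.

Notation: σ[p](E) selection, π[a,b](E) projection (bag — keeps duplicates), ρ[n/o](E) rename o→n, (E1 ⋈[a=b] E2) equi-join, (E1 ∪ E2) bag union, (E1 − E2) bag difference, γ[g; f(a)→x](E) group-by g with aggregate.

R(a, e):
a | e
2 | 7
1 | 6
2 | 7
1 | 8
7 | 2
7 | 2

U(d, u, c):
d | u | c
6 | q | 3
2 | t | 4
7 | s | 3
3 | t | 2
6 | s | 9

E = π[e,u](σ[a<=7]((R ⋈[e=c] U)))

σ filters on a, owned by the left side.
E' = π[e,u]((σ[a<=7](R) ⋈[e=c] U))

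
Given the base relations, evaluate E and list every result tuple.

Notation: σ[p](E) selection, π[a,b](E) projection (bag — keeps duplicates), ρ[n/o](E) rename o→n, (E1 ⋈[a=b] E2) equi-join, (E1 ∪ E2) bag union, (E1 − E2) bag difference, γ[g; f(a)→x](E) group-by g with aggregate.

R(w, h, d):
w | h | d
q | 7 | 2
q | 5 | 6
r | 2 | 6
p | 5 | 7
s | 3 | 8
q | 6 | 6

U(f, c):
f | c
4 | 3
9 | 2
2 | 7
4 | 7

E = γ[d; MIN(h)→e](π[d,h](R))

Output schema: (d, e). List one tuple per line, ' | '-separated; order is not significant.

Stepwise |·|:
  R → 6
  π[d,h](R) → 6
  γ[d; MIN(h)→e](π[d,h](R)) → 4

== RESULT ==
d | e
2 | 7
6 | 2
7 | 5
8 | 3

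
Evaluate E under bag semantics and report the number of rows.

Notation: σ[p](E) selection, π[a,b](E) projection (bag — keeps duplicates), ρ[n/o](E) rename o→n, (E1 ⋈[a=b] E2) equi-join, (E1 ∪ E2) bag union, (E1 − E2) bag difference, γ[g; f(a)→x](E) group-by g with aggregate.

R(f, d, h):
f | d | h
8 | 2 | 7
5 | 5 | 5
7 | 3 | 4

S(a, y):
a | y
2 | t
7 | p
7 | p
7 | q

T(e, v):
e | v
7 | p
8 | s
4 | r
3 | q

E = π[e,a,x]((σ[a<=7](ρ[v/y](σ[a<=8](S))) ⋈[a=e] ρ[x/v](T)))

Per-node cardinality:
  S → 4
  σ[a<=8](S) → 4
  ρ[v/y](σ[a<=8](S)) → 4
  σ[a<=7](ρ[v/y](σ[a<=8](S))) → 4
  T → 4
  ρ[x/v](T) → 4
  (σ[a<=7](ρ[v/y](σ[a<=8](S))) ⋈[a=e] ρ[x/v](T)) → 3
  π[e,a,x]((σ[a<=7](ρ[v/y](σ[a<=8](S))) ⋈[a=e] ρ[x/v](T))) → 3

|E| = 3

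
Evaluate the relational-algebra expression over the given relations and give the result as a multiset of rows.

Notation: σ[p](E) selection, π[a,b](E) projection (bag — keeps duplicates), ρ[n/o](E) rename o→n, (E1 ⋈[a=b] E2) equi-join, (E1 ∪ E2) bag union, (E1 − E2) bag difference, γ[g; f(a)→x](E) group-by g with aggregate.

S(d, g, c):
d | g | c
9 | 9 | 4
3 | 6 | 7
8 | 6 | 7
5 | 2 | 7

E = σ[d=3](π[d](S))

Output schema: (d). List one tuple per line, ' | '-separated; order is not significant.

Subexpression sizes:
  S → 4
  π[d](S) → 4
  σ[d=3](π[d](S)) → 1

== RESULT ==
d
3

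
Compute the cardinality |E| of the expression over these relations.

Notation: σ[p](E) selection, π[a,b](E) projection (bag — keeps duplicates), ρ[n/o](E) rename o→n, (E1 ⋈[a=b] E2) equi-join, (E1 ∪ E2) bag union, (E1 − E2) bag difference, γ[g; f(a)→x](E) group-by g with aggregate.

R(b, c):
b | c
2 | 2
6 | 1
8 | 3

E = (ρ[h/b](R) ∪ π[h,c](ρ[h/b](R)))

Stepwise |·|:
  R → 3
  ρ[h/b](R) → 3
  R → 3
  ρ[h/b](R) → 3
  π[h,c](ρ[h/b](R)) → 3
  (ρ[h/b](R) ∪ π[h,c](ρ[h/b](R))) → 6

|E| = 6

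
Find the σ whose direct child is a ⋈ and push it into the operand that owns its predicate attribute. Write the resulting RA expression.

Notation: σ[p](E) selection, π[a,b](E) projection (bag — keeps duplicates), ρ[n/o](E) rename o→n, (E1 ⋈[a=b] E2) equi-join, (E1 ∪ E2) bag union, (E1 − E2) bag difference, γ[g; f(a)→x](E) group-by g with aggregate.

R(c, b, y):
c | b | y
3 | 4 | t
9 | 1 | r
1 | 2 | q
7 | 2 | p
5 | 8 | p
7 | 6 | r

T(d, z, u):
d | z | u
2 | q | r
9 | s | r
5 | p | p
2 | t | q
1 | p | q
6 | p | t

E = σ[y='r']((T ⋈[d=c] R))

σ filters on y, owned by the right side.
E' = (T ⋈[d=c] σ[y='r'](R))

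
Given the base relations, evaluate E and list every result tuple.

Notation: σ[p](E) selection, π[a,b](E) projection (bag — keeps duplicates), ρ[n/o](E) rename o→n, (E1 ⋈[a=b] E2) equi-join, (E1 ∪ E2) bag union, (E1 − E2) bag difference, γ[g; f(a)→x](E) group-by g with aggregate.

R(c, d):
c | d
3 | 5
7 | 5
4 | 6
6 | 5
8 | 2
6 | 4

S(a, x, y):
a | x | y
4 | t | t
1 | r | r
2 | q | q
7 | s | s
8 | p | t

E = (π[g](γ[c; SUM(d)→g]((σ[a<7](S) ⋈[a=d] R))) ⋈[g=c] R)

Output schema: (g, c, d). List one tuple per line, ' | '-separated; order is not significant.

Per-node cardinality:
  S → 5
  σ[a<7](S) → 3
  R → 6
  (σ[a<7](S) ⋈[a=d] R) → 2
  γ[c; SUM(d)→g]((σ[a<7](S) ⋈[a=d] R)) → 2
  π[g](γ[c; SUM(d)→g]((σ[a<7](S) ⋈[a=d] R))) → 2
  R → 6
  (π[g](γ[c; SUM(d)→g]((σ[a<7](S) ⋈[a=d] R))) ⋈[g=c] R) → 1

== RESULT ==
g | c | d
4 | 4 | 6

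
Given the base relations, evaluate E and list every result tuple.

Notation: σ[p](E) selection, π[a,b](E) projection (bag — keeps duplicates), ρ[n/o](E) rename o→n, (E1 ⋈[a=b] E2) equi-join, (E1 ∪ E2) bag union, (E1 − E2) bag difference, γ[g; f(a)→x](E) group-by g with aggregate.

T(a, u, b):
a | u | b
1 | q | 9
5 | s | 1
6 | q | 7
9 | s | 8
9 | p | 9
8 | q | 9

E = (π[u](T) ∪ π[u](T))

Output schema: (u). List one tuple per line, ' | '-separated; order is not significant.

Subexpression sizes:
  T → 6
  π[u](T) → 6
  T → 6
  π[u](T) → 6
  (π[u](T) ∪ π[u](T)) → 12

== RESULT ==
u
p
p
q
q
q
q
q
q
s
s
s
s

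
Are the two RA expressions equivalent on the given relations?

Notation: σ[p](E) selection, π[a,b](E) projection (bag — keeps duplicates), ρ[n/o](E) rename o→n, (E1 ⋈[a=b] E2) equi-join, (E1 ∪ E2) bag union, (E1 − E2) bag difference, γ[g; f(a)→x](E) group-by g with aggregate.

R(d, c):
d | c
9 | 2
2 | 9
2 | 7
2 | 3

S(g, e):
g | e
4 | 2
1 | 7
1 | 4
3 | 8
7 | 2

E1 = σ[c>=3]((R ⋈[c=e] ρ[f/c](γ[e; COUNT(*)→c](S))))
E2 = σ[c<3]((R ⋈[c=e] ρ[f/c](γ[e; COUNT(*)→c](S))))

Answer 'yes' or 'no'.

E1 subexpression sizes:
  R → 4
  S → 5
  γ[e; COUNT(*)→c](S) → 4
  ρ[f/c](γ[e; COUNT(*)→c](S)) → 4
  (R ⋈[c=e] ρ[f/c](γ[e; COUNT(*)→c](S))) → 2
  σ[c>=3]((R ⋈[c=e] ρ[f/c](γ[e; COUNT(*)→c](S)))) → 1
E2 subexpression sizes:
  R → 4
  S → 5
  γ[e; COUNT(*)→c](S) → 4
  ρ[f/c](γ[e; COUNT(*)→c](S)) → 4
  (R ⋈[c=e] ρ[f/c](γ[e; COUNT(*)→c](S))) → 2
  σ[c<3]((R ⋈[c=e] ρ[f/c](γ[e; COUNT(*)→c](S)))) → 1

E1 result:
d | c | e | f
2 | 7 | 7 | 1
E2 result:
d | c | e | f
9 | 2 | 2 | 2
Witness: (9, 2, 2, 2) appears 0× in E1 but 1× in E2.

no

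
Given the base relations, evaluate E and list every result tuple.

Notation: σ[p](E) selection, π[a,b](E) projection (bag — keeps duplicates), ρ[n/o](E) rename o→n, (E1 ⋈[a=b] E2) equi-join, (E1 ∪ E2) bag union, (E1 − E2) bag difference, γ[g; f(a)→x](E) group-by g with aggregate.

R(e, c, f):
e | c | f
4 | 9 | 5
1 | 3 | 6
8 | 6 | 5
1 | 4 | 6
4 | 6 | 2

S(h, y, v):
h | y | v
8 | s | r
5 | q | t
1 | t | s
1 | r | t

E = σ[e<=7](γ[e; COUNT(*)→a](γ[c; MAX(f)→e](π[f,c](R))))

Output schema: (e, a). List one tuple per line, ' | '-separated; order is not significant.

Per-node cardinality:
  R → 5
  π[f,c](R) → 5
  γ[c; MAX(f)→e](π[f,c](R)) → 4
  γ[e; COUNT(*)→a](γ[c; MAX(f)→e](π[f,c](R))) → 2
  σ[e<=7](γ[e; COUNT(*)→a](γ[c; MAX(f)→e](π[f,c](R)))) → 2

== RESULT ==
e | a
5 | 2
6 | 2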